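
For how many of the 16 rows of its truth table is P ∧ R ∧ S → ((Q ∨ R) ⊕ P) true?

14

P  Q  R  S  |  (P ∧ R ∧ S)  (Q ∨ R)  ((Q ∨ R) ⊕ P)  ((P ∧ R ∧ S) → ((Q ∨ R) ⊕ P))
F  F  F  F  |       F          F           F                      T              
F  F  F  T  |       F          F           F                      T              
F  F  T  F  |       F          T           T                      T              
F  F  T  T  |       F          T           T                      T              
F  T  F  F  |       F          T           T                      T              
F  T  F  T  |       F          T           T                      T              
F  T  T  F  |       F          T           T                      T              
F  T  T  T  |       F          T           T                      T              
T  F  F  F  |       F          F           T                      T              
T  F  F  T  |       F          F           T                      T              
T  F  T  F  |       F          T           F                      T              
T  F  T  T  |       T          T           F                      F              
T  T  F  F  |       F          T           F                      T              
T  T  F  T  |       F          T           F                      T              
T  T  T  F  |       F          T           F                      T              
T  T  T  T  |       T          T           F                      F              
The formula is true on 14 of the 16 rows.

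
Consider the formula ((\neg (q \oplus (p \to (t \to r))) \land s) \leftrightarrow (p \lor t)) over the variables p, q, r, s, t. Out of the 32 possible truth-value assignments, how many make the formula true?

p  q  r  s  t  |  φ
T  T  T  T  T  |  T
T  T  T  T  F  |  T
T  T  T  F  T  |  F
T  T  T  F  F  |  F
T  T  F  T  T  |  F
T  T  F  T  F  |  T
T  T  F  F  T  |  F
T  T  F  F  F  |  F
T  F  T  T  T  |  F
T  F  T  T  F  |  F
T  F  T  F  T  |  F
T  F  T  F  F  |  F
T  F  F  T  T  |  T
T  F  F  T  F  |  F
T  F  F  F  T  |  F
T  F  F  F  F  |  F
F  T  T  T  T  |  T
F  T  T  T  F  |  F
F  T  T  F  T  |  F
F  T  T  F  F  |  T
F  T  F  T  T  |  T
F  T  F  T  F  |  F
F  T  F  F  T  |  F
F  T  F  F  F  |  T
F  F  T  T  T  |  F
F  F  T  T  F  |  T
F  F  T  F  T  |  F
F  F  T  F  F  |  T
F  F  F  T  T  |  F
F  F  F  T  F  |  T
F  F  F  F  T  |  F
F  F  F  F  F  |  T
The formula is true on 12 of the 32 rows.

12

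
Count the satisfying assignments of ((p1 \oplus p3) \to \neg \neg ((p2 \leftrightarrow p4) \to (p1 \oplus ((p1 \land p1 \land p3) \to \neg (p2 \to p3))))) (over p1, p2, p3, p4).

p1 | p2 | p3 | p4 || φ
0  | 0  | 0  | 0  || 1
0  | 0  | 0  | 1  || 1
0  | 0  | 1  | 0  || 1
0  | 0  | 1  | 1  || 1
0  | 1  | 0  | 0  || 1
0  | 1  | 0  | 1  || 1
0  | 1  | 1  | 0  || 1
0  | 1  | 1  | 1  || 1
1  | 0  | 0  | 0  || 0
1  | 0  | 0  | 1  || 1
1  | 0  | 1  | 0  || 1
1  | 0  | 1  | 1  || 1
1  | 1  | 0  | 0  || 1
1  | 1  | 0  | 1  || 0
1  | 1  | 1  | 0  || 1
1  | 1  | 1  | 1  || 1
The formula is true on 14 of the 16 rows.

14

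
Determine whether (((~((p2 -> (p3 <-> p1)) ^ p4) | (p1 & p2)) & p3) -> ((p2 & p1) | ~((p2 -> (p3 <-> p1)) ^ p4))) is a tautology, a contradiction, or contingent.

p1  p2  p3  p4  |  φ
T   T   T   T   |  T
T   T   T   F   |  T
T   T   F   T   |  T
T   T   F   F   |  T
T   F   T   T   |  T
T   F   T   F   |  T
T   F   F   T   |  T
T   F   F   F   |  T
F   T   T   T   |  T
F   T   T   F   |  T
F   T   F   T   |  T
F   T   F   F   |  T
F   F   T   T   |  T
F   F   T   F   |  T
F   F   F   T   |  T
F   F   F   F   |  T
Every row is T, so the formula is a tautology.

tautology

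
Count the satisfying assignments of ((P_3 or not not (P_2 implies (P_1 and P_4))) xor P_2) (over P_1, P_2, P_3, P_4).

11

P_1 | P_2 | P_3 | P_4 | (P_1 and P_4) | (P_2 implies (P_1 and P_4)) | φ
--- | --- | --- | --- | ------------- | --------------------------- | -
 T  |  T  |  T  |  T  |       T       |              T              | F
 T  |  T  |  T  |  F  |       F       |              F              | F
 T  |  T  |  F  |  T  |       T       |              T              | F
 T  |  T  |  F  |  F  |       F       |              F              | T
 T  |  F  |  T  |  T  |       T       |              T              | T
 T  |  F  |  T  |  F  |       F       |              T              | T
 T  |  F  |  F  |  T  |       T       |              T              | T
 T  |  F  |  F  |  F  |       F       |              T              | T
 F  |  T  |  T  |  T  |       F       |              F              | F
 F  |  T  |  T  |  F  |       F       |              F              | F
 F  |  T  |  F  |  T  |       F       |              F              | T
 F  |  T  |  F  |  F  |       F       |              F              | T
 F  |  F  |  T  |  T  |       F       |              T              | T
 F  |  F  |  T  |  F  |       F       |              T              | T
 F  |  F  |  F  |  T  |       F       |              T              | T
 F  |  F  |  F  |  F  |       F       |              T              | T
The formula is true on 11 of the 16 rows.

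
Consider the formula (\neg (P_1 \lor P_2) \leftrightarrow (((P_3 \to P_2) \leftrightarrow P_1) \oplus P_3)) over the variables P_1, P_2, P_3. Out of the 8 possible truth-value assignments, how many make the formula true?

P_1  P_2  P_3  |  (P_1 \lor P_2)  \neg (P_1 \lor P_2)  (P_3 \to P_2)  φ
 T    T    T   |        T                  F                 T        T
 T    T    F   |        T                  F                 T        F
 T    F    T   |        T                  F                 F        F
 T    F    F   |        T                  F                 T        F
 F    T    T   |        T                  F                 T        F
 F    T    F   |        T                  F                 T        T
 F    F    T   |        F                  T                 F        F
 F    F    F   |        F                  T                 T        F
The formula is true on 2 of the 8 rows.

2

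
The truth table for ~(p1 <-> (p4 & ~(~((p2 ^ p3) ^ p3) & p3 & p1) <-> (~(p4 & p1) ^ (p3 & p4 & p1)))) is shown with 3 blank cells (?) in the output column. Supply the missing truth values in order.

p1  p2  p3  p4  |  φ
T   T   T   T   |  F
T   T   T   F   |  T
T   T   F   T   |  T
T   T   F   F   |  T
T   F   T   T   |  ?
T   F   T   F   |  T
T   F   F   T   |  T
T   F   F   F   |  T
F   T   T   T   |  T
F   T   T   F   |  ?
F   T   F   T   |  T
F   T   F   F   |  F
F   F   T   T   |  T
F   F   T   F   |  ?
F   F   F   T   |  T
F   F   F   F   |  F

Row p1=T, p2=F, p3=T, p4=T: (p4 & ~(~((p2 ^ p3) ^ p3) & p3 & p1) <-> (~(p4 & p1) ^ (p3 & p4 & p1))) = F, (p1 <-> (p4 & ~(~((p2 ^ p3) ^ p3) & p3 & p1) <-> (~(p4 & p1) ^ (p3 & p4 & p1)))) = F, so the formula = T.
Row p1=F, p2=T, p3=T, p4=F: (p4 & ~(~((p2 ^ p3) ^ p3) & p3 & p1) <-> (~(p4 & p1) ^ (p3 & p4 & p1))) = F, (p1 <-> (p4 & ~(~((p2 ^ p3) ^ p3) & p3 & p1) <-> (~(p4 & p1) ^ (p3 & p4 & p1)))) = T, so the formula = F.
Row p1=F, p2=F, p3=T, p4=F: (p4 & ~(~((p2 ^ p3) ^ p3) & p3 & p1) <-> (~(p4 & p1) ^ (p3 & p4 & p1))) = F, (p1 <-> (p4 & ~(~((p2 ^ p3) ^ p3) & p3 & p1) <-> (~(p4 & p1) ^ (p3 & p4 & p1)))) = T, so the formula = F.

T, F, F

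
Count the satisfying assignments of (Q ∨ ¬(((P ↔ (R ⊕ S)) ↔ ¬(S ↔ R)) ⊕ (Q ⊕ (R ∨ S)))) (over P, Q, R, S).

P | Q | R | S | (R ⊕ S) | (P ↔ (R ⊕ S)) | (S ↔ R) | ¬(S ↔ R) | ((P ↔ (R ⊕ S)) ↔ ¬(S ↔ R)) | (R ∨ S) | (Q ⊕ (R ∨ S)) | φ
- | - | - | - | ------- | ------------- | ------- | -------- | -------------------------- | ------- | ------------- | -
F | F | F | F |    F    |       T       |    T    |    F     |             F              |    F    |       F       | T
F | F | F | T |    T    |       F       |    F    |    T     |             F              |    T    |       T       | F
F | F | T | F |    T    |       F       |    F    |    T     |             F              |    T    |       T       | F
F | F | T | T |    F    |       T       |    T    |    F     |             F              |    T    |       T       | F
F | T | F | F |    F    |       T       |    T    |    F     |             F              |    F    |       T       | T
F | T | F | T |    T    |       F       |    F    |    T     |             F              |    T    |       F       | T
F | T | T | F |    T    |       F       |    F    |    T     |             F              |    T    |       F       | T
F | T | T | T |    F    |       T       |    T    |    F     |             F              |    T    |       F       | T
T | F | F | F |    F    |       F       |    T    |    F     |             T              |    F    |       F       | F
T | F | F | T |    T    |       T       |    F    |    T     |             T              |    T    |       T       | T
T | F | T | F |    T    |       T       |    F    |    T     |             T              |    T    |       T       | T
T | F | T | T |    F    |       F       |    T    |    F     |             T              |    T    |       T       | T
T | T | F | F |    F    |       F       |    T    |    F     |             T              |    F    |       T       | T
T | T | F | T |    T    |       T       |    F    |    T     |             T              |    T    |       F       | T
T | T | T | F |    T    |       T       |    F    |    T     |             T              |    T    |       F       | T
T | T | T | T |    F    |       F       |    T    |    F     |             T              |    T    |       F       | T
The formula is true on 12 of the 16 rows.

12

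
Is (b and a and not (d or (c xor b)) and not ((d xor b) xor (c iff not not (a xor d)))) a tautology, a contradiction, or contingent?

a | b | c | d || φ
T | T | T | T || F
T | T | T | F || T
T | T | F | T || F
T | T | F | F || F
T | F | T | T || F
T | F | T | F || F
T | F | F | T || F
T | F | F | F || F
F | T | T | T || F
F | T | T | F || F
F | T | F | T || F
F | T | F | F || F
F | F | T | T || F
F | F | T | F || F
F | F | F | T || F
F | F | F | F || F
1 of 16 rows are T, so the formula is contingent.

contingent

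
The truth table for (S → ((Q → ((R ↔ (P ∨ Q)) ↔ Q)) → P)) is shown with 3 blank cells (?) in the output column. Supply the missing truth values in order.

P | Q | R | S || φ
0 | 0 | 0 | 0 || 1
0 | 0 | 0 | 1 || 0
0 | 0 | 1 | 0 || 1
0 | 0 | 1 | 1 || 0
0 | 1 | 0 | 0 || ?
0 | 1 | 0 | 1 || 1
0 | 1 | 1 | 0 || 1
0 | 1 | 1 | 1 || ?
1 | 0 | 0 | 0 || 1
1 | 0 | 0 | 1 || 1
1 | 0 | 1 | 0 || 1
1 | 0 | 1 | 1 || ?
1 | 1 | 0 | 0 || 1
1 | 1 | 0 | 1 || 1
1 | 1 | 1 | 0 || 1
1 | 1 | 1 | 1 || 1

Row P=0, Q=1, R=0, S=0: ((Q → ((R ↔ (P ∨ Q)) ↔ Q)) → P) = 1, so the formula = 1.
Row P=0, Q=1, R=1, S=1: ((Q → ((R ↔ (P ∨ Q)) ↔ Q)) → P) = 0, so the formula = 0.
Row P=1, Q=0, R=1, S=1: ((Q → ((R ↔ (P ∨ Q)) ↔ Q)) → P) = 1, so the formula = 1.

1, 0, 1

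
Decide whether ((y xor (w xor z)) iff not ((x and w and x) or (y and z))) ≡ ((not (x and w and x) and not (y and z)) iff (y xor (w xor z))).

x | y | z | w || φ | ψ
T | T | T | T || F | F
T | T | T | F || T | T
T | T | F | T || T | T
T | T | F | F || T | T
T | F | T | T || T | T
T | F | T | F || T | T
T | F | F | T || F | F
T | F | F | F || F | F
F | T | T | T || F | F
F | T | T | F || T | T
F | T | F | T || F | F
F | T | F | F || T | T
F | F | T | T || F | F
F | F | T | F || T | T
F | F | F | T || T | T
F | F | F | F || F | F
The columns for φ and ψ agree on every row, so they are logically equivalent.

equivalent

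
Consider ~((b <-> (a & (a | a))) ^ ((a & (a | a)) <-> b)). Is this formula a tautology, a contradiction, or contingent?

tautology

a  b     (a | a)  (a & (a | a))  (b <-> (a & (a | a)))  ((a & (a | a)) <-> b)  φ
T  T        T           T                  T                      T            T
T  F        T           T                  F                      F            T
F  T        F           F                  F                      F            T
F  F        F           F                  T                      T            T
Every row is T, so the formula is a tautology.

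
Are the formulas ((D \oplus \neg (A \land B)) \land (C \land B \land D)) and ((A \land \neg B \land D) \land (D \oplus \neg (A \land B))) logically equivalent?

A | B | C | D || φ | ψ
0 | 0 | 0 | 0 || 0 | 0
0 | 0 | 0 | 1 || 0 | 0
0 | 0 | 1 | 0 || 0 | 0
0 | 0 | 1 | 1 || 0 | 0
0 | 1 | 0 | 0 || 0 | 0
0 | 1 | 0 | 1 || 0 | 0
0 | 1 | 1 | 0 || 0 | 0
0 | 1 | 1 | 1 || 0 | 0
1 | 0 | 0 | 0 || 0 | 0
1 | 0 | 0 | 1 || 0 | 0
1 | 0 | 1 | 0 || 0 | 0
1 | 0 | 1 | 1 || 0 | 0
1 | 1 | 0 | 0 || 0 | 0
1 | 1 | 0 | 1 || 0 | 0
1 | 1 | 1 | 0 || 0 | 0
1 | 1 | 1 | 1 || 1 | 0
The columns differ at A=1, B=1, C=1, D=1 (φ=1, ψ=0), so they are not equivalent.

not equivalent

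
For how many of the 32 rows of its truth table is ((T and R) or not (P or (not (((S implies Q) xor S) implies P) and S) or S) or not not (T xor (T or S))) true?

  P   |   Q   |   R   |   S   |   T   ||   φ  
 True |  True |  True |  True |  True ||  True
 True |  True |  True |  True | False ||  True
 True |  True |  True | False |  True ||  True
 True |  True |  True | False | False || False
 True |  True | False |  True |  True || False
 True |  True | False |  True | False ||  True
 True |  True | False | False |  True || False
 True |  True | False | False | False || False
 True | False |  True |  True |  True ||  True
 True | False |  True |  True | False ||  True
 True | False |  True | False |  True ||  True
 True | False |  True | False | False || False
 True | False | False |  True |  True || False
 True | False | False |  True | False ||  True
 True | False | False | False |  True || False
 True | False | False | False | False || False
False |  True |  True |  True |  True ||  True
False |  True |  True |  True | False ||  True
False |  True |  True | False |  True ||  True
False |  True |  True | False | False ||  True
False |  True | False |  True |  True || False
False |  True | False |  True | False ||  True
False |  True | False | False |  True ||  True
False |  True | False | False | False ||  True
False | False |  True |  True |  True ||  True
False | False |  True |  True | False ||  True
False | False |  True | False |  True ||  True
False | False |  True | False | False ||  True
False | False | False |  True |  True || False
False | False | False |  True | False ||  True
False | False | False | False |  True ||  True
False | False | False | False | False ||  True
The formula is true on 22 of the 32 rows.

22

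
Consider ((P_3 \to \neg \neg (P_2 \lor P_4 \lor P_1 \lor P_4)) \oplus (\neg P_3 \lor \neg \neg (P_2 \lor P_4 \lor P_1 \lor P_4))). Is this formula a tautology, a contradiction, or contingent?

P_1  P_2  P_3  P_4  |  \neg P_3  φ
 T    T    T    T   |     F      F
 T    T    T    F   |     F      F
 T    T    F    T   |     T      F
 T    T    F    F   |     T      F
 T    F    T    T   |     F      F
 T    F    T    F   |     F      F
 T    F    F    T   |     T      F
 T    F    F    F   |     T      F
 F    T    T    T   |     F      F
 F    T    T    F   |     F      F
 F    T    F    T   |     T      F
 F    T    F    F   |     T      F
 F    F    T    T   |     F      F
 F    F    T    F   |     F      F
 F    F    F    T   |     T      F
 F    F    F    F   |     T      F
Every row is F, so the formula is a contradiction.

contradiction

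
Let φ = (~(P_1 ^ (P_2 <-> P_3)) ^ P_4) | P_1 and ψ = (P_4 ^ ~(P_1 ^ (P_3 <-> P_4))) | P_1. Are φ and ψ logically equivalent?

P_1  P_2  P_3  P_4  |  φ  ψ
 F    F    F    F   |  F  F
 F    F    F    T   |  T  F
 F    F    T    F   |  T  T
 F    F    T    T   |  F  T
 F    T    F    F   |  T  F
 F    T    F    T   |  F  F
 F    T    T    F   |  F  T
 F    T    T    T   |  T  T
 T    F    F    F   |  T  T
 T    F    F    T   |  T  T
 T    F    T    F   |  T  T
 T    F    T    T   |  T  T
 T    T    F    F   |  T  T
 T    T    F    T   |  T  T
 T    T    T    F   |  T  T
 T    T    T    T   |  T  T
The columns differ at P_1=F, P_2=F, P_3=F, P_4=T (φ=T, ψ=F), so they are not equivalent.

not equivalent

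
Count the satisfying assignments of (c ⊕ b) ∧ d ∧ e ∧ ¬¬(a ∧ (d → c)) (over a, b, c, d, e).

1

a | b | c | d | e | φ
- | - | - | - | - | -
T | T | T | T | T | F
T | T | T | T | F | F
T | T | T | F | T | F
T | T | T | F | F | F
T | T | F | T | T | F
T | T | F | T | F | F
T | T | F | F | T | F
T | T | F | F | F | F
T | F | T | T | T | T
T | F | T | T | F | F
T | F | T | F | T | F
T | F | T | F | F | F
T | F | F | T | T | F
T | F | F | T | F | F
T | F | F | F | T | F
T | F | F | F | F | F
F | T | T | T | T | F
F | T | T | T | F | F
F | T | T | F | T | F
F | T | T | F | F | F
F | T | F | T | T | F
F | T | F | T | F | F
F | T | F | F | T | F
F | T | F | F | F | F
F | F | T | T | T | F
F | F | T | T | F | F
F | F | T | F | T | F
F | F | T | F | F | F
F | F | F | T | T | F
F | F | F | T | F | F
F | F | F | F | T | F
F | F | F | F | F | F
The formula is true on 1 of the 32 rows.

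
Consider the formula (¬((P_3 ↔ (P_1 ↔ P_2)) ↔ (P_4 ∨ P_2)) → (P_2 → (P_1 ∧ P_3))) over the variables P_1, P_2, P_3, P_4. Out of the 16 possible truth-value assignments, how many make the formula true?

12

P_1 | P_2 | P_3 | P_4 | φ
--- | --- | --- | --- | -
 T  |  T  |  T  |  T  | T
 T  |  T  |  T  |  F  | T
 T  |  T  |  F  |  T  | F
 T  |  T  |  F  |  F  | F
 T  |  F  |  T  |  T  | T
 T  |  F  |  T  |  F  | T
 T  |  F  |  F  |  T  | T
 T  |  F  |  F  |  F  | T
 F  |  T  |  T  |  T  | F
 F  |  T  |  T  |  F  | F
 F  |  T  |  F  |  T  | T
 F  |  T  |  F  |  F  | T
 F  |  F  |  T  |  T  | T
 F  |  F  |  T  |  F  | T
 F  |  F  |  F  |  T  | T
 F  |  F  |  F  |  F  | T
The formula is true on 12 of the 16 rows.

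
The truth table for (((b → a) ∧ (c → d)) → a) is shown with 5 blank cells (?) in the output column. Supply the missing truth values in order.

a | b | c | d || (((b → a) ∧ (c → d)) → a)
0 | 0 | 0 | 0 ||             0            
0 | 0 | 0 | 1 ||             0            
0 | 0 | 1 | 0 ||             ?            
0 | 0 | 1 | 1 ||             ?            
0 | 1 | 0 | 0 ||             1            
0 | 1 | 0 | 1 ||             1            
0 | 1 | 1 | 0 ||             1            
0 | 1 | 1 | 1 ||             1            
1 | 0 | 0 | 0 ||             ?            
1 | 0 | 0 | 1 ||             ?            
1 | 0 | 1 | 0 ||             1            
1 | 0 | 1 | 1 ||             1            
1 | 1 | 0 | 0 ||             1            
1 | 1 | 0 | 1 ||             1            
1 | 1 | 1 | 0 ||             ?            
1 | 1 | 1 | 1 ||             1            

1, 0, 1, 1, 1

Row a=0, b=0, c=1, d=0: ((b → a) ∧ (c → d)) = 0, so (((b → a) ∧ (c → d)) → a) = 1.
Row a=0, b=0, c=1, d=1: ((b → a) ∧ (c → d)) = 1, so (((b → a) ∧ (c → d)) → a) = 0.
Row a=1, b=0, c=0, d=0: ((b → a) ∧ (c → d)) = 1, so (((b → a) ∧ (c → d)) → a) = 1.
Row a=1, b=0, c=0, d=1: ((b → a) ∧ (c → d)) = 1, so (((b → a) ∧ (c → d)) → a) = 1.
Row a=1, b=1, c=1, d=0: ((b → a) ∧ (c → d)) = 0, so (((b → a) ∧ (c → d)) → a) = 1.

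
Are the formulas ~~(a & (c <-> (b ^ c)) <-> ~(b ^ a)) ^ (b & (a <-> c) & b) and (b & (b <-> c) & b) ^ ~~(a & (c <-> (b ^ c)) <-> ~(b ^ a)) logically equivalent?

a  b  c  |  φ  ψ
1  1  1  |  1  1
1  1  0  |  0  0
1  0  1  |  0  0
1  0  0  |  0  0
0  1  1  |  1  0
0  1  0  |  0  1
0  0  1  |  0  0
0  0  0  |  0  0
The columns differ at a=0, b=1, c=1 (φ=1, ψ=0), so they are not equivalent.

not equivalent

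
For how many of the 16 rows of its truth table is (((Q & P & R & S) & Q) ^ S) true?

P | Q | R | S | (Q & P & R & S) | ((Q & P & R & S) & Q) | (((Q & P & R & S) & Q) ^ S)
- | - | - | - | --------------- | --------------------- | ---------------------------
1 | 1 | 1 | 1 |        1        |           1           |              0             
1 | 1 | 1 | 0 |        0        |           0           |              0             
1 | 1 | 0 | 1 |        0        |           0           |              1             
1 | 1 | 0 | 0 |        0        |           0           |              0             
1 | 0 | 1 | 1 |        0        |           0           |              1             
1 | 0 | 1 | 0 |        0        |           0           |              0             
1 | 0 | 0 | 1 |        0        |           0           |              1             
1 | 0 | 0 | 0 |        0        |           0           |              0             
0 | 1 | 1 | 1 |        0        |           0           |              1             
0 | 1 | 1 | 0 |        0        |           0           |              0             
0 | 1 | 0 | 1 |        0        |           0           |              1             
0 | 1 | 0 | 0 |        0        |           0           |              0             
0 | 0 | 1 | 1 |        0        |           0           |              1             
0 | 0 | 1 | 0 |        0        |           0           |              0             
0 | 0 | 0 | 1 |        0        |           0           |              1             
0 | 0 | 0 | 0 |        0        |           0           |              0             
The formula is true on 7 of the 16 rows.

7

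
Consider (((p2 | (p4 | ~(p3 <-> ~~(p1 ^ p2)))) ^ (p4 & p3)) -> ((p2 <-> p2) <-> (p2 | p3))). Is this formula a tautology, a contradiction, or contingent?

  p1  |   p2  |   p3  |   p4  ||   φ  
 True |  True |  True |  True ||  True
 True |  True |  True | False ||  True
 True |  True | False |  True ||  True
 True |  True | False | False ||  True
 True | False |  True |  True ||  True
 True | False |  True | False ||  True
 True | False | False |  True || False
 True | False | False | False || False
False |  True |  True |  True ||  True
False |  True |  True | False ||  True
False |  True | False |  True ||  True
False |  True | False | False ||  True
False | False |  True |  True ||  True
False | False |  True | False ||  True
False | False | False |  True || False
False | False | False | False ||  True
13 of 16 rows are True, so the formula is contingent.

contingent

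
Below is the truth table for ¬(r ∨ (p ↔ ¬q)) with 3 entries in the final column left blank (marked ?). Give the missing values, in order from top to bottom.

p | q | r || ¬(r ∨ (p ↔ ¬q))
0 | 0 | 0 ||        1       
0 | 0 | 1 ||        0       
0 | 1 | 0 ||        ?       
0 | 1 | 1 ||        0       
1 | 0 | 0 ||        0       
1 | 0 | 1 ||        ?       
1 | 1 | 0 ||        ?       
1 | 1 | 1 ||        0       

Row p=0, q=1, r=0: (p ↔ ¬q) = 1, (r ∨ (p ↔ ¬q)) = 1, so ¬(r ∨ (p ↔ ¬q)) = 0.
Row p=1, q=0, r=1: (p ↔ ¬q) = 1, (r ∨ (p ↔ ¬q)) = 1, so ¬(r ∨ (p ↔ ¬q)) = 0.
Row p=1, q=1, r=0: (p ↔ ¬q) = 0, (r ∨ (p ↔ ¬q)) = 0, so ¬(r ∨ (p ↔ ¬q)) = 1.

0, 0, 1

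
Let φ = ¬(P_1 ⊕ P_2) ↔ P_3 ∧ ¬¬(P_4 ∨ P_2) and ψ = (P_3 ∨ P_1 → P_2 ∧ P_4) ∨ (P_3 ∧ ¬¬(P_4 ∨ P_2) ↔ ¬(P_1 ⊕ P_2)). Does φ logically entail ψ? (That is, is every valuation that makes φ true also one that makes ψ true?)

P_1  P_2  P_3  P_4  |  φ  ψ
 0    0    0    0   |  0  1
 0    0    0    1   |  0  1
 0    0    1    0   |  0  0
 0    0    1    1   |  1  1
 0    1    0    0   |  1  1
 0    1    0    1   |  1  1
 0    1    1    0   |  0  0
 0    1    1    1   |  0  1
 1    0    0    0   |  1  1
 1    0    0    1   |  1  1
 1    0    1    0   |  1  1
 1    0    1    1   |  0  0
 1    1    0    0   |  0  0
 1    1    0    1   |  0  1
 1    1    1    0   |  1  1
 1    1    1    1   |  1  1
In every row where φ is true, ψ is also true, so φ ⊨ ψ.

yes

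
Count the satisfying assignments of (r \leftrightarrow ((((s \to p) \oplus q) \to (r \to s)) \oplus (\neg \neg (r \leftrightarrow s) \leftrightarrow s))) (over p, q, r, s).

p  q  r  s  |  φ
F  F  F  F  |  F
F  F  F  T  |  F
F  F  T  F  |  T
F  F  T  T  |  F
F  T  F  F  |  F
F  T  F  T  |  F
F  T  T  F  |  F
F  T  T  T  |  F
T  F  F  F  |  F
T  F  F  T  |  F
T  F  T  F  |  T
T  F  T  T  |  F
T  T  F  F  |  F
T  T  F  T  |  F
T  T  T  F  |  F
T  T  T  T  |  F
The formula is true on 2 of the 16 rows.

2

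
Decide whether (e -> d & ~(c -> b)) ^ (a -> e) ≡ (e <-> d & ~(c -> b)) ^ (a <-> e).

a  b  c  d  e  |  φ  ψ
1  1  1  1  1  |  1  1
1  1  1  1  0  |  1  1
1  1  1  0  1  |  1  1
1  1  1  0  0  |  1  1
1  1  0  1  1  |  1  1
1  1  0  1  0  |  1  1
1  1  0  0  1  |  1  1
1  1  0  0  0  |  1  1
1  0  1  1  1  |  0  0
1  0  1  1  0  |  1  0
1  0  1  0  1  |  1  1
1  0  1  0  0  |  1  1
1  0  0  1  1  |  1  1
1  0  0  1  0  |  1  1
1  0  0  0  1  |  1  1
1  0  0  0  0  |  1  1
0  1  1  1  1  |  1  0
0  1  1  1  0  |  0  0
0  1  1  0  1  |  1  0
0  1  1  0  0  |  0  0
0  1  0  1  1  |  1  0
0  1  0  1  0  |  0  0
0  1  0  0  1  |  1  0
0  1  0  0  0  |  0  0
0  0  1  1  1  |  0  1
0  0  1  1  0  |  0  1
0  0  1  0  1  |  1  0
0  0  1  0  0  |  0  0
0  0  0  1  1  |  1  0
0  0  0  1  0  |  0  0
0  0  0  0  1  |  1  0
0  0  0  0  0  |  0  0
The columns differ at a=1, b=0, c=1, d=1, e=0 (φ=1, ψ=0), so they are not equivalent.

not equivalent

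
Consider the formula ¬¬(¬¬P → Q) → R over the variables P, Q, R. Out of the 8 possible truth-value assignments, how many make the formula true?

P  Q  R  |  ¬P  ¬¬P  (¬¬P → Q)  ¬(¬¬P → Q)  ¬¬(¬¬P → Q)  (¬¬(¬¬P → Q) → R)
F  F  F  |  T    F       T          F            T               F        
F  F  T  |  T    F       T          F            T               T        
F  T  F  |  T    F       T          F            T               F        
F  T  T  |  T    F       T          F            T               T        
T  F  F  |  F    T       F          T            F               T        
T  F  T  |  F    T       F          T            F               T        
T  T  F  |  F    T       T          F            T               F        
T  T  T  |  F    T       T          F            T               T        
The formula is true on 5 of the 8 rows.

5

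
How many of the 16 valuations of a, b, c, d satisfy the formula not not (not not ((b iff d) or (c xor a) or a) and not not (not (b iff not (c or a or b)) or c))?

a | b | c | d | φ
- | - | - | - | -
F | F | F | F | T
F | F | F | T | F
F | F | T | F | T
F | F | T | T | T
F | T | F | F | F
F | T | F | T | T
F | T | T | F | T
F | T | T | T | T
T | F | F | F | F
T | F | F | T | F
T | F | T | F | T
T | F | T | T | T
T | T | F | F | T
T | T | F | T | T
T | T | T | F | T
T | T | T | T | T
The formula is true on 12 of the 16 rows.

12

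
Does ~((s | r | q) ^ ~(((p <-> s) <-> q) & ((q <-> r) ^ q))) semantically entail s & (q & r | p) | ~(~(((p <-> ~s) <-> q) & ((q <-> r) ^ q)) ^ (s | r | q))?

no

p | q | r | s | φ | ψ
- | - | - | - | - | -
1 | 1 | 1 | 1 | 1 | 1
1 | 1 | 1 | 0 | 1 | 1
1 | 1 | 0 | 1 | 0 | 1
1 | 1 | 0 | 0 | 1 | 0
1 | 0 | 1 | 1 | 1 | 1
1 | 0 | 1 | 0 | 1 | 1
1 | 0 | 0 | 1 | 1 | 1
1 | 0 | 0 | 0 | 1 | 0
0 | 1 | 1 | 1 | 1 | 1
0 | 1 | 1 | 0 | 1 | 1
0 | 1 | 0 | 1 | 1 | 0
0 | 1 | 0 | 0 | 0 | 1
0 | 0 | 1 | 1 | 1 | 1
0 | 0 | 1 | 0 | 1 | 1
0 | 0 | 0 | 1 | 0 | 1
0 | 0 | 0 | 0 | 0 | 1
At p=1, q=1, r=0, s=0 we have φ true but ψ false, so φ does not entail ψ.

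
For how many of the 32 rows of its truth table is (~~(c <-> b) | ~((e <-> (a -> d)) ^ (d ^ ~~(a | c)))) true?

24

a | b | c | d | e || φ
1 | 1 | 1 | 1 | 1 || 1
1 | 1 | 1 | 1 | 0 || 1
1 | 1 | 1 | 0 | 1 || 1
1 | 1 | 1 | 0 | 0 || 1
1 | 1 | 0 | 1 | 1 || 0
1 | 1 | 0 | 1 | 0 || 1
1 | 1 | 0 | 0 | 1 || 0
1 | 1 | 0 | 0 | 0 || 1
1 | 0 | 1 | 1 | 1 || 0
1 | 0 | 1 | 1 | 0 || 1
1 | 0 | 1 | 0 | 1 || 0
1 | 0 | 1 | 0 | 0 || 1
1 | 0 | 0 | 1 | 1 || 1
1 | 0 | 0 | 1 | 0 || 1
1 | 0 | 0 | 0 | 1 || 1
1 | 0 | 0 | 0 | 0 || 1
0 | 1 | 1 | 1 | 1 || 1
0 | 1 | 1 | 1 | 0 || 1
0 | 1 | 1 | 0 | 1 || 1
0 | 1 | 1 | 0 | 0 || 1
0 | 1 | 0 | 1 | 1 || 1
0 | 1 | 0 | 1 | 0 || 0
0 | 1 | 0 | 0 | 1 || 0
0 | 1 | 0 | 0 | 0 || 1
0 | 0 | 1 | 1 | 1 || 0
0 | 0 | 1 | 1 | 0 || 1
0 | 0 | 1 | 0 | 1 || 1
0 | 0 | 1 | 0 | 0 || 0
0 | 0 | 0 | 1 | 1 || 1
0 | 0 | 0 | 1 | 0 || 1
0 | 0 | 0 | 0 | 1 || 1
0 | 0 | 0 | 0 | 0 || 1
The formula is true on 24 of the 32 rows.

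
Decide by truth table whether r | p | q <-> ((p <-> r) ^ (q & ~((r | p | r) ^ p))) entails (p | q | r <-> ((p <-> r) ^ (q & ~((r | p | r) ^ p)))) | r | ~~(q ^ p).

yes

p | q | r | φ | ψ
- | - | - | - | -
T | T | T | F | T
T | T | F | T | T
T | F | T | T | T
T | F | F | F | T
F | T | T | F | T
F | T | F | F | T
F | F | T | F | T
F | F | F | F | F
In every row where φ is true, ψ is also true, so φ ⊨ ψ.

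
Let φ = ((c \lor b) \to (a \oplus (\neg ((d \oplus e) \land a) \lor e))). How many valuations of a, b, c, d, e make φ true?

23

  a   |   b   |   c   |   d   |   e   ||   φ  
False | False | False | False | False ||  True
False | False | False | False |  True ||  True
False | False | False |  True | False ||  True
False | False | False |  True |  True ||  True
False | False |  True | False | False ||  True
False | False |  True | False |  True ||  True
False | False |  True |  True | False ||  True
False | False |  True |  True |  True ||  True
False |  True | False | False | False ||  True
False |  True | False | False |  True ||  True
False |  True | False |  True | False ||  True
False |  True | False |  True |  True ||  True
False |  True |  True | False | False ||  True
False |  True |  True | False |  True ||  True
False |  True |  True |  True | False ||  True
False |  True |  True |  True |  True ||  True
 True | False | False | False | False ||  True
 True | False | False | False |  True ||  True
 True | False | False |  True | False ||  True
 True | False | False |  True |  True ||  True
 True | False |  True | False | False || False
 True | False |  True | False |  True || False
 True | False |  True |  True | False ||  True
 True | False |  True |  True |  True || False
 True |  True | False | False | False || False
 True |  True | False | False |  True || False
 True |  True | False |  True | False ||  True
 True |  True | False |  True |  True || False
 True |  True |  True | False | False || False
 True |  True |  True | False |  True || False
 True |  True |  True |  True | False ||  True
 True |  True |  True |  True |  True || False
The formula is true on 23 of the 32 rows.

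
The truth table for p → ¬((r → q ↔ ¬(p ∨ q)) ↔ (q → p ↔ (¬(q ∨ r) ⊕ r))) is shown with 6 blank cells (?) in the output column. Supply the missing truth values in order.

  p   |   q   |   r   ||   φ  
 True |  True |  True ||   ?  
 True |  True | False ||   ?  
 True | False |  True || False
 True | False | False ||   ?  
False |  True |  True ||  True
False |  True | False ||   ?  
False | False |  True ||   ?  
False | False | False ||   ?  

True, False, True, True, True, True

Row p=True, q=True, r=True: ¬((r → q ↔ ¬(p ∨ q)) ↔ (q → p ↔ (¬(q ∨ r) ⊕ r))) = True, so the formula = True.
Row p=True, q=True, r=False: ¬((r → q ↔ ¬(p ∨ q)) ↔ (q → p ↔ (¬(q ∨ r) ⊕ r))) = False, so the formula = False.
Row p=True, q=False, r=False: ¬((r → q ↔ ¬(p ∨ q)) ↔ (q → p ↔ (¬(q ∨ r) ⊕ r))) = True, so the formula = True.
Row p=False, q=True, r=False: ¬((r → q ↔ ¬(p ∨ q)) ↔ (q → p ↔ (¬(q ∨ r) ⊕ r))) = True, so the formula = True.
Row p=False, q=False, r=True: ¬((r → q ↔ ¬(p ∨ q)) ↔ (q → p ↔ (¬(q ∨ r) ⊕ r))) = True, so the formula = True.
Row p=False, q=False, r=False: ¬((r → q ↔ ¬(p ∨ q)) ↔ (q → p ↔ (¬(q ∨ r) ⊕ r))) = False, so the formula = True.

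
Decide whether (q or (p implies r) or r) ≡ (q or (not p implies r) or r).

not equivalent

  p      q      r    |    φ      ψ  
False  False  False  |   True  False
False  False   True  |   True   True
False   True  False  |   True   True
False   True   True  |   True   True
 True  False  False  |  False   True
 True  False   True  |   True   True
 True   True  False  |   True   True
 True   True   True  |   True   True
The columns differ at p=False, q=False, r=False (φ=True, ψ=False), so they are not equivalent.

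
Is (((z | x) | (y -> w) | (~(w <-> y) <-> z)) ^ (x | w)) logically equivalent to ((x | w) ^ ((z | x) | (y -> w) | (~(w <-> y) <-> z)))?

equivalent

  x      y      z      w    |    φ      ψ  
 True   True   True   True  |  False  False
 True   True   True  False  |  False  False
 True   True  False   True  |  False  False
 True   True  False  False  |  False  False
 True  False   True   True  |  False  False
 True  False   True  False  |  False  False
 True  False  False   True  |  False  False
 True  False  False  False  |  False  False
False   True   True   True  |  False  False
False   True   True  False  |   True   True
False   True  False   True  |  False  False
False   True  False  False  |  False  False
False  False   True   True  |  False  False
False  False   True  False  |   True   True
False  False  False   True  |  False  False
False  False  False  False  |   True   True
The columns for φ and ψ agree on every row, so they are logically equivalent.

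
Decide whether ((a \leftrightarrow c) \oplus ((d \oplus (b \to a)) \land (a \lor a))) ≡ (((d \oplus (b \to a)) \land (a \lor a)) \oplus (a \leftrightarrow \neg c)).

not equivalent

a | b | c | d | φ | ψ
- | - | - | - | - | -
F | F | F | F | T | F
F | F | F | T | T | F
F | F | T | F | F | T
F | F | T | T | F | T
F | T | F | F | T | F
F | T | F | T | T | F
F | T | T | F | F | T
F | T | T | T | F | T
T | F | F | F | T | F
T | F | F | T | F | T
T | F | T | F | F | T
T | F | T | T | T | F
T | T | F | F | T | F
T | T | F | T | F | T
T | T | T | F | F | T
T | T | T | T | T | F
The columns differ at a=F, b=F, c=F, d=F (φ=T, ψ=F), so they are not equivalent.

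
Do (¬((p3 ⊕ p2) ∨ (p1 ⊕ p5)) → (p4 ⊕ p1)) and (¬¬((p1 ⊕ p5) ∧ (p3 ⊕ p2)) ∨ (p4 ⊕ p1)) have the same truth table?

p1 | p2 | p3 | p4 | p5 || φ | ψ
0  | 0  | 0  | 0  | 0  || 0 | 0
0  | 0  | 0  | 0  | 1  || 1 | 0
0  | 0  | 0  | 1  | 0  || 1 | 1
0  | 0  | 0  | 1  | 1  || 1 | 1
0  | 0  | 1  | 0  | 0  || 1 | 0
0  | 0  | 1  | 0  | 1  || 1 | 1
0  | 0  | 1  | 1  | 0  || 1 | 1
0  | 0  | 1  | 1  | 1  || 1 | 1
0  | 1  | 0  | 0  | 0  || 1 | 0
0  | 1  | 0  | 0  | 1  || 1 | 1
0  | 1  | 0  | 1  | 0  || 1 | 1
0  | 1  | 0  | 1  | 1  || 1 | 1
0  | 1  | 1  | 0  | 0  || 0 | 0
0  | 1  | 1  | 0  | 1  || 1 | 0
0  | 1  | 1  | 1  | 0  || 1 | 1
0  | 1  | 1  | 1  | 1  || 1 | 1
1  | 0  | 0  | 0  | 0  || 1 | 1
1  | 0  | 0  | 0  | 1  || 1 | 1
1  | 0  | 0  | 1  | 0  || 1 | 0
1  | 0  | 0  | 1  | 1  || 0 | 0
1  | 0  | 1  | 0  | 0  || 1 | 1
1  | 0  | 1  | 0  | 1  || 1 | 1
1  | 0  | 1  | 1  | 0  || 1 | 1
1  | 0  | 1  | 1  | 1  || 1 | 0
1  | 1  | 0  | 0  | 0  || 1 | 1
1  | 1  | 0  | 0  | 1  || 1 | 1
1  | 1  | 0  | 1  | 0  || 1 | 1
1  | 1  | 0  | 1  | 1  || 1 | 0
1  | 1  | 1  | 0  | 0  || 1 | 1
1  | 1  | 1  | 0  | 1  || 1 | 1
1  | 1  | 1  | 1  | 0  || 1 | 0
1  | 1  | 1  | 1  | 1  || 0 | 0
The columns differ at p1=0, p2=0, p3=0, p4=0, p5=1 (φ=1, ψ=0), so they are not equivalent.

not equivalent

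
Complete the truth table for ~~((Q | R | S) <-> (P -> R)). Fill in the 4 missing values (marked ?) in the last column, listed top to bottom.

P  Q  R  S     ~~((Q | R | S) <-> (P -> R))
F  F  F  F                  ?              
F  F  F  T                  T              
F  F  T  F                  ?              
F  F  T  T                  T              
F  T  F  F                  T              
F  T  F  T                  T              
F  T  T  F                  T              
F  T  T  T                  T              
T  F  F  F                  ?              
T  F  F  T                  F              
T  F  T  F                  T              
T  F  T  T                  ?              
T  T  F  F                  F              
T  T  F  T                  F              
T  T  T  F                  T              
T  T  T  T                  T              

F, T, T, T

Row P=F, Q=F, R=F, S=F: ((Q | R | S) <-> (P -> R)) = F, ~((Q | R | S) <-> (P -> R)) = T, so ~~((Q | R | S) <-> (P -> R)) = F.
Row P=F, Q=F, R=T, S=F: ((Q | R | S) <-> (P -> R)) = T, ~((Q | R | S) <-> (P -> R)) = F, so ~~((Q | R | S) <-> (P -> R)) = T.
Row P=T, Q=F, R=F, S=F: ((Q | R | S) <-> (P -> R)) = T, ~((Q | R | S) <-> (P -> R)) = F, so ~~((Q | R | S) <-> (P -> R)) = T.
Row P=T, Q=F, R=T, S=T: ((Q | R | S) <-> (P -> R)) = T, ~((Q | R | S) <-> (P -> R)) = F, so ~~((Q | R | S) <-> (P -> R)) = T.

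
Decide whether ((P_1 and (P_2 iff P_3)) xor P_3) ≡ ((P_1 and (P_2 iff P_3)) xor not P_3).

not equivalent

P_1  P_2  P_3  |  φ  ψ
 0    0    0   |  0  1
 0    0    1   |  1  0
 0    1    0   |  0  1
 0    1    1   |  1  0
 1    0    0   |  1  0
 1    0    1   |  1  0
 1    1    0   |  0  1
 1    1    1   |  0  1
The columns differ at P_1=0, P_2=0, P_3=0 (φ=0, ψ=1), so they are not equivalent.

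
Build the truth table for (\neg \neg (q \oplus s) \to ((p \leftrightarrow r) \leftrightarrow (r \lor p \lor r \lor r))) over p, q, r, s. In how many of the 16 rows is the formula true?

10

p  q  r  s  |  (q \oplus s)  \neg (q \oplus s)  \neg \neg (q \oplus s)  (p \leftrightarrow r)  (r \lor p \lor r \lor r)  φ
T  T  T  T  |       F                T                    F                       T                       T              T
T  T  T  F  |       T                F                    T                       T                       T              T
T  T  F  T  |       F                T                    F                       F                       T              T
T  T  F  F  |       T                F                    T                       F                       T              F
T  F  T  T  |       T                F                    T                       T                       T              T
T  F  T  F  |       F                T                    F                       T                       T              T
T  F  F  T  |       T                F                    T                       F                       T              F
T  F  F  F  |       F                T                    F                       F                       T              T
F  T  T  T  |       F                T                    F                       F                       T              T
F  T  T  F  |       T                F                    T                       F                       T              F
F  T  F  T  |       F                T                    F                       T                       F              T
F  T  F  F  |       T                F                    T                       T                       F              F
F  F  T  T  |       T                F                    T                       F                       T              F
F  F  T  F  |       F                T                    F                       F                       T              T
F  F  F  T  |       T                F                    T                       T                       F              F
F  F  F  F  |       F                T                    F                       T                       F              T
The formula is true on 10 of the 16 rows.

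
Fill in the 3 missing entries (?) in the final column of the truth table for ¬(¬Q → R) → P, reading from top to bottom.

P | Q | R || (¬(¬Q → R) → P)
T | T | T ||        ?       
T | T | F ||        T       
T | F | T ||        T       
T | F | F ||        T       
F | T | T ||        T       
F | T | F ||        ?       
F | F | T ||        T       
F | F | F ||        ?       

Row P=T, Q=T, R=T: ¬(¬Q → R) = F, so (¬(¬Q → R) → P) = T.
Row P=F, Q=T, R=F: ¬(¬Q → R) = F, so (¬(¬Q → R) → P) = T.
Row P=F, Q=F, R=F: ¬(¬Q → R) = T, so (¬(¬Q → R) → P) = F.

T, T, F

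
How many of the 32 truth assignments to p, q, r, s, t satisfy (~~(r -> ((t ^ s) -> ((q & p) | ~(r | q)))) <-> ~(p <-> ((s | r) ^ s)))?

16

p  q  r  s  t  |  φ
T  T  T  T  T  |  T
T  T  T  T  F  |  T
T  T  T  F  T  |  F
T  T  T  F  F  |  F
T  T  F  T  T  |  T
T  T  F  T  F  |  T
T  T  F  F  T  |  T
T  T  F  F  F  |  T
T  F  T  T  T  |  T
T  F  T  T  F  |  F
T  F  T  F  T  |  T
T  F  T  F  F  |  F
T  F  F  T  T  |  T
T  F  F  T  F  |  T
T  F  F  F  T  |  T
T  F  F  F  F  |  T
F  T  T  T  T  |  F
F  T  T  T  F  |  T
F  T  T  F  T  |  F
F  T  T  F  F  |  T
F  T  F  T  T  |  F
F  T  F  T  F  |  F
F  T  F  F  T  |  F
F  T  F  F  F  |  F
F  F  T  T  T  |  F
F  F  T  T  F  |  T
F  F  T  F  T  |  F
F  F  T  F  F  |  T
F  F  F  T  T  |  F
F  F  F  T  F  |  F
F  F  F  F  T  |  F
F  F  F  F  F  |  F
The formula is true on 16 of the 32 rows.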